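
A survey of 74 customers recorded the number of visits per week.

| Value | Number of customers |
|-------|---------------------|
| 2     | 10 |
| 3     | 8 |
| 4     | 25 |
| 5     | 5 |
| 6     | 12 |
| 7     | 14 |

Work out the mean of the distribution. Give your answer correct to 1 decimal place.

Values: 2, 3, 4, 5, 6, 7
Σfx = 10×2 + 8×3 + 25×4 + 5×5 + 12×6 + 14×7 = 339
n = Σf = 74
Mean = 339 / 74 = 4.5811

4.6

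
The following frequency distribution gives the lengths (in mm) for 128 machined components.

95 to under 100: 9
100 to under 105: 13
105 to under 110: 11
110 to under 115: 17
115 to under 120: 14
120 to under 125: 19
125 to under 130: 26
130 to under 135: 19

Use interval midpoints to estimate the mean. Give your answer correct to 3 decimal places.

Midpoints: 97.5, 102.5, 107.5, 112.5, 117.5, 122.5, 127.5, 132.5
Σfm = 9×97.5 + 13×102.5 + 11×107.5 + 17×112.5 + 14×117.5 + 19×122.5 + 26×127.5 + 19×132.5 = 15110
n = Σf = 128
Mean = 15110 / 128 = 118.0469

118.047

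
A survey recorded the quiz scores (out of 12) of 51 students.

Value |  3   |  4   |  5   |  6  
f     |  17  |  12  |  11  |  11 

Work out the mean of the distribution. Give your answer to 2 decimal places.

Values: 3, 4, 5, 6
Σfx = 17×3 + 12×4 + 11×5 + 11×6 = 220
n = Σf = 51
Mean = 220 / 51 = 4.3137

4.31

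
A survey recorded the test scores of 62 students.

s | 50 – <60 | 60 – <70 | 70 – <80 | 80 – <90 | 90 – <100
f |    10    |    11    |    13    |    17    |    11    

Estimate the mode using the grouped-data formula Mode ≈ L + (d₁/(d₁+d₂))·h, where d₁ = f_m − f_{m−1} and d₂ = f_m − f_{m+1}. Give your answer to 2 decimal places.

Modal class: 80 – <90 (highest frequency 17).
d₁ = 17 − 13 = 4, d₂ = 17 − 11 = 6
Mode ≈ 80 + (4/(4+6)) × 10 = 80 + 4.0000 = 84.0000

84.00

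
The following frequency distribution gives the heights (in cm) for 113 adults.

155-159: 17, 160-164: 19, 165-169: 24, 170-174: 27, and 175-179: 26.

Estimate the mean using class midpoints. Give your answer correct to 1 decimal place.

Midpoints: 157, 162, 167, 172, 177
Σfm = 17×157 + 19×162 + 24×167 + 27×172 + 26×177 = 19001
n = Σf = 113
Mean = 19001 / 113 = 168.1504

168.2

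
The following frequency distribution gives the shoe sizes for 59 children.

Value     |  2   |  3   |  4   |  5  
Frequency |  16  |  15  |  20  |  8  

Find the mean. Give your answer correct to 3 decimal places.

Values: 2, 3, 4, 5
Σfx = 16×2 + 15×3 + 20×4 + 8×5 = 197
n = Σf = 59
Mean = 197 / 59 = 3.3390

3.339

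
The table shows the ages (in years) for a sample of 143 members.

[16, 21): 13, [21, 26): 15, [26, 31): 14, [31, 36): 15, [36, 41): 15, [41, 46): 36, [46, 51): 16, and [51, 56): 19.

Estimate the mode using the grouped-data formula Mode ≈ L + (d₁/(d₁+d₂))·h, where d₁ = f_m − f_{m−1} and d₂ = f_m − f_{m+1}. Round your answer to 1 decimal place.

Modal class: [41, 46) (highest frequency 36).
d₁ = 36 − 15 = 21, d₂ = 36 − 16 = 20
Mode ≈ 41 + (21/(21+20)) × 5 = 41 + 2.5610 = 43.5610

43.6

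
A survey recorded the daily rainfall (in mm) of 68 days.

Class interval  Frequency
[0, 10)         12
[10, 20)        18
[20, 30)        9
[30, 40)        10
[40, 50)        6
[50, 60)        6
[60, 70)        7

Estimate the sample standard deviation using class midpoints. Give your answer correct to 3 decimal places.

19.549

Midpoints: 5, 15, 25, 35, 45, 55, 65
n = 68, Σfm = 1960, mean = 28.8235
Σfm² = 82100
Σf(m − x̄)² = Σfm² − (Σfm)²/n = 82100 − 1960²/68 = 25605.8824
Sample variance = 25605.8824 / 67 = 382.1773
Standard deviation = √382.1773 = 19.5494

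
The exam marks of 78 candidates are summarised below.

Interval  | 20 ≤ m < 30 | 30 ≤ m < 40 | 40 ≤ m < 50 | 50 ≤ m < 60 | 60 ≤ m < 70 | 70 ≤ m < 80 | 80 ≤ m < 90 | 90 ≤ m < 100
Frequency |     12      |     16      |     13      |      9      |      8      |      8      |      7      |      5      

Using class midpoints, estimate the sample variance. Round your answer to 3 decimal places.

Midpoints: 25, 35, 45, 55, 65, 75, 85, 95
n = 78, Σfm = 4130, mean = 52.9487
Σfm² = 255150
Σf(m − x̄)² = Σfm² − (Σfm)²/n = 255150 − 4130²/78 = 36471.7949
Sample variance = 36471.7949 / 77 = 473.6597

473.660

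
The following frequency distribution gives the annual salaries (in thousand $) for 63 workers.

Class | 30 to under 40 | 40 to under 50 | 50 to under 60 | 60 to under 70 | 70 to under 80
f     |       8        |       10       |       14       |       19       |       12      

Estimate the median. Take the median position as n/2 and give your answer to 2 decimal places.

59.64

Cumulative frequencies: 8, 18, 32, 51, 63
n = 63; position = n/2 = 31.5.
This falls in the class 50 to under 60: L = 50, F = 18, f = 14, h = 10.
Median ≈ 50 + ((31.5 − 18) / 14) × 10 = 59.6429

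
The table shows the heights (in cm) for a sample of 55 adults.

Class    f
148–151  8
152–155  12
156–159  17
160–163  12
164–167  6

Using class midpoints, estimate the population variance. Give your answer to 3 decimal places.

Midpoints: 149.5, 153.5, 157.5, 161.5, 165.5
n = 55, Σfm = 8646.5, mean = 157.2091
Σfm² = 1360583.75
Σf(m − x̄)² = Σfm² − (Σfm)²/n = 1360583.75 − 8646.5²/55 = 1275.3455
Population variance = 1275.3455 / 55 = 23.1881

23.188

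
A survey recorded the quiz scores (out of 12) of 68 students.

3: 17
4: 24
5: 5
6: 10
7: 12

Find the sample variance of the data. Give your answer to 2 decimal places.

Values: 3, 4, 5, 6, 7
n = 68, Σfx = 316, mean = 4.6471
Σfx² = 1610
Σf(x − x̄)² = Σfx² − (Σfx)²/n = 1610 − 316²/68 = 141.5294
Sample variance = 141.5294 / 67 = 2.1124

2.11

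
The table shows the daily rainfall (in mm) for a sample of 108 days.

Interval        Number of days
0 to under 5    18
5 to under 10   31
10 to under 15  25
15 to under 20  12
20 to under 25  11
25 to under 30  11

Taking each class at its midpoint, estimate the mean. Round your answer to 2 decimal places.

Midpoints: 2.5, 7.5, 12.5, 17.5, 22.5, 27.5
Σfm = 18×2.5 + 31×7.5 + 25×12.5 + 12×17.5 + 11×22.5 + 11×27.5 = 1350
n = Σf = 108
Mean = 1350 / 108 = 12.5000

12.50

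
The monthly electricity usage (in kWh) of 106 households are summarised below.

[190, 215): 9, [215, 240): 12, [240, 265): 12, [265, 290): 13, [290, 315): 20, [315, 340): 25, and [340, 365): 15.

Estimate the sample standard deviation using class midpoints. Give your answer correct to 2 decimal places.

46.96

Midpoints: 202.5, 227.5, 252.5, 277.5, 302.5, 327.5, 352.5
n = 106, Σfm = 30715, mean = 289.7642
Σfm² = 9131662.5
Σf(m − x̄)² = Σfm² − (Σfm)²/n = 9131662.5 − 30715²/106 = 231556.6038
Sample variance = 231556.6038 / 105 = 2205.3010
Standard deviation = √2205.3010 = 46.9606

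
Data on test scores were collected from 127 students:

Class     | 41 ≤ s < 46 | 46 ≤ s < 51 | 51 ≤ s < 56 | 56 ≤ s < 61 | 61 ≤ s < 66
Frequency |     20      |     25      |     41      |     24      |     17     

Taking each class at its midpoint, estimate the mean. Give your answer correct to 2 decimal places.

53.22

Midpoints: 43.5, 48.5, 53.5, 58.5, 63.5
Σfm = 20×43.5 + 25×48.5 + 41×53.5 + 24×58.5 + 17×63.5 = 6759.5
n = Σf = 127
Mean = 6759.5 / 127 = 53.2244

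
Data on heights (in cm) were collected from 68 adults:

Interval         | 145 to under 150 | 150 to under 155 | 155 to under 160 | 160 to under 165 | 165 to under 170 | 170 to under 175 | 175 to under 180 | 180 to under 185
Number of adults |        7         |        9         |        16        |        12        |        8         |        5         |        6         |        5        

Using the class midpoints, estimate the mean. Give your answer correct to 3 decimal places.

Midpoints: 147.5, 152.5, 157.5, 162.5, 167.5, 172.5, 177.5, 182.5
Σfm = 7×147.5 + 9×152.5 + 16×157.5 + 12×162.5 + 8×167.5 + 5×172.5 + 6×177.5 + 5×182.5 = 11055
n = Σf = 68
Mean = 11055 / 68 = 162.5735

162.574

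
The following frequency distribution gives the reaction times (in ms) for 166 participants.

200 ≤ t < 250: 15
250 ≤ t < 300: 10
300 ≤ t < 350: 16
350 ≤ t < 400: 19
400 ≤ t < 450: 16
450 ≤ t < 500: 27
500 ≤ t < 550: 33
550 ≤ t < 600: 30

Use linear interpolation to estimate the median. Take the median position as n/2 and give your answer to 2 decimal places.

462.96

Cumulative frequencies: 15, 25, 41, 60, 76, 103, 136, 166
n = 166; position = n/2 = 83.
This falls in the class 450 ≤ t < 500: L = 450, F = 76, f = 27, h = 50.
Median ≈ 450 + ((83 − 76) / 27) × 50 = 462.9630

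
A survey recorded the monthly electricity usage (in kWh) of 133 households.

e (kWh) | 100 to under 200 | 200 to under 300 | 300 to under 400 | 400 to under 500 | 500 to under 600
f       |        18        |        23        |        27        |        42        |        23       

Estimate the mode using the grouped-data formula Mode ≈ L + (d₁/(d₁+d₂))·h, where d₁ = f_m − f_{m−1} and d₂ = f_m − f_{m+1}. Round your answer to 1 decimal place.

Modal class: 400 to under 500 (highest frequency 42).
d₁ = 42 − 27 = 15, d₂ = 42 − 23 = 19
Mode ≈ 400 + (15/(15+19)) × 100 = 400 + 44.1176 = 444.1176

444.1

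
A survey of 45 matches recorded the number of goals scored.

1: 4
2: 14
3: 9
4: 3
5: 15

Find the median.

3

Cumulative frequencies: 4, 18, 27, 30, 45
n = 45, so the median is the value in position (n+1)/2 = 23.
Position 23 falls at value 3.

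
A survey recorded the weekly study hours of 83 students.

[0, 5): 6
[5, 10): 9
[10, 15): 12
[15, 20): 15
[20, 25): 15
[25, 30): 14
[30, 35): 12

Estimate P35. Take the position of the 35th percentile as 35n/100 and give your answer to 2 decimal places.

Cumulative frequencies: 6, 15, 27, 42, 57, 71, 83
n = 83; position = 35n/100 = 29.05.
This falls in the class [15, 20): L = 15, F = 27, f = 15, h = 5.
35th percentile ≈ 15 + ((29.05 − 27) / 15) × 5 = 15.6833

15.68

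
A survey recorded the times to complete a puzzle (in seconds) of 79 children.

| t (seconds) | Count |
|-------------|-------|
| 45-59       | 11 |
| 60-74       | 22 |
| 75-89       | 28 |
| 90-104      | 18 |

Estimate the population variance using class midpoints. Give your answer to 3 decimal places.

Midpoints: 52, 67, 82, 97
n = 79, Σfm = 6088, mean = 77.0633
Σfm² = 486136
Σf(m − x̄)² = Σfm² − (Σfm)²/n = 486136 − 6088²/79 = 16974.6835
Population variance = 16974.6835 / 79 = 214.8694

214.869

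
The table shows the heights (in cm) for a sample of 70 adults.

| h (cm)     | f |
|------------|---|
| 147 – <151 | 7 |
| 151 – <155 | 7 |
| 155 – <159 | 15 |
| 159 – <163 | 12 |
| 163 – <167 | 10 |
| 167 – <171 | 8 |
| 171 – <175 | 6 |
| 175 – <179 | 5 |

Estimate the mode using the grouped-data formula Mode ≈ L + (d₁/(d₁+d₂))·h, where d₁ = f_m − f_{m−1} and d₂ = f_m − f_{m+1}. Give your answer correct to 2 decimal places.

Modal class: 155 – <159 (highest frequency 15).
d₁ = 15 − 7 = 8, d₂ = 15 − 12 = 3
Mode ≈ 155 + (8/(8+3)) × 4 = 155 + 2.9091 = 157.9091

157.91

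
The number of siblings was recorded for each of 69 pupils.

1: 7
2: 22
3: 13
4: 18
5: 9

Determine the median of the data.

Cumulative frequencies: 7, 29, 42, 60, 69
n = 69, so the median is the value in position (n+1)/2 = 35.
Position 35 falls at value 3.

3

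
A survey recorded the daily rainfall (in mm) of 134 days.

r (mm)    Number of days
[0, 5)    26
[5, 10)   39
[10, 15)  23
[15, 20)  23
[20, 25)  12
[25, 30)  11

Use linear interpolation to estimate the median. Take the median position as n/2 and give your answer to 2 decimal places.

Cumulative frequencies: 26, 65, 88, 111, 123, 134
n = 134; position = n/2 = 67.
This falls in the class [10, 15): L = 10, F = 65, f = 23, h = 5.
Median ≈ 10 + ((67 − 65) / 23) × 5 = 10.4348

10.43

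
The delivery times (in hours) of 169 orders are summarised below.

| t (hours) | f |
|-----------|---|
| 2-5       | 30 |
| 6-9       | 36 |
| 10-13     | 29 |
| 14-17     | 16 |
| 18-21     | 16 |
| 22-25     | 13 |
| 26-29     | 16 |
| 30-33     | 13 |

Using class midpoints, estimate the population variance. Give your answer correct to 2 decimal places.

80.36

Midpoints: 3.5, 7.5, 11.5, 15.5, 19.5, 23.5, 27.5, 31.5
n = 169, Σfm = 2423.5, mean = 14.3402
Σfm² = 48334.25
Σf(m − x̄)² = Σfm² − (Σfm)²/n = 48334.25 − 2423.5²/169 = 13580.6864
Population variance = 13580.6864 / 169 = 80.3591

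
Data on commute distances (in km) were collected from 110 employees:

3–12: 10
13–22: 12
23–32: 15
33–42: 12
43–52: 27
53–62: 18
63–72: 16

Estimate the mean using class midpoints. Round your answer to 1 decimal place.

41.3

Midpoints: 7.5, 17.5, 27.5, 37.5, 47.5, 57.5, 67.5
Σfm = 10×7.5 + 12×17.5 + 15×27.5 + 12×37.5 + 27×47.5 + 18×57.5 + 16×67.5 = 4545
n = Σf = 110
Mean = 4545 / 110 = 41.3182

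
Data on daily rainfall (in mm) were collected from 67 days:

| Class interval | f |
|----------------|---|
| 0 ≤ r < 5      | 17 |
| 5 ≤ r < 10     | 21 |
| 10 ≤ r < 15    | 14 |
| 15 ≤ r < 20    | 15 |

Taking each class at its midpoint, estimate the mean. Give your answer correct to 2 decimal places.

Midpoints: 2.5, 7.5, 12.5, 17.5
Σfm = 17×2.5 + 21×7.5 + 14×12.5 + 15×17.5 = 637.5
n = Σf = 67
Mean = 637.5 / 67 = 9.5149

9.51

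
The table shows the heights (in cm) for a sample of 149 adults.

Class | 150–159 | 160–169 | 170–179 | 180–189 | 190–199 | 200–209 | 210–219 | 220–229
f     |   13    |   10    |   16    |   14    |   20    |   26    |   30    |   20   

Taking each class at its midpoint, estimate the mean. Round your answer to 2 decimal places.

195.71

Midpoints: 154.5, 164.5, 174.5, 184.5, 194.5, 204.5, 214.5, 224.5
Σfm = 13×154.5 + 10×164.5 + 16×174.5 + 14×184.5 + 20×194.5 + 26×204.5 + 30×214.5 + 20×224.5 = 29160.5
n = Σf = 149
Mean = 29160.5 / 149 = 195.7081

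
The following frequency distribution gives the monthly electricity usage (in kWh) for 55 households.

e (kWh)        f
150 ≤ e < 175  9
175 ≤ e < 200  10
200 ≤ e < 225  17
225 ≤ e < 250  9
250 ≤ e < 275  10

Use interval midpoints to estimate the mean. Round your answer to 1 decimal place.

213.0

Midpoints: 162.5, 187.5, 212.5, 237.5, 262.5
Σfm = 9×162.5 + 10×187.5 + 17×212.5 + 9×237.5 + 10×262.5 = 11712.5
n = Σf = 55
Mean = 11712.5 / 55 = 212.9545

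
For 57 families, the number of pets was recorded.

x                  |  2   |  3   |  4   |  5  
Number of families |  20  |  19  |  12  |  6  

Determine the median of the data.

3

Cumulative frequencies: 20, 39, 51, 57
n = 57, so the median is the value in position (n+1)/2 = 29.
Position 29 falls at value 3.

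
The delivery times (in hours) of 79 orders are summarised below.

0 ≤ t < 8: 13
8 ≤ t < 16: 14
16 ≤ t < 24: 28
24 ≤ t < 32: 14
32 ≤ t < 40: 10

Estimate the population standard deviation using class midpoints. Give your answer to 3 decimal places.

9.841

Midpoints: 4, 12, 20, 28, 36
n = 79, Σfm = 1532, mean = 19.3924
Σfm² = 37360
Σf(m − x̄)² = Σfm² − (Σfm)²/n = 37360 − 1532²/79 = 7650.8354
Population variance = 7650.8354 / 79 = 96.8460
Standard deviation = √96.8460 = 9.8410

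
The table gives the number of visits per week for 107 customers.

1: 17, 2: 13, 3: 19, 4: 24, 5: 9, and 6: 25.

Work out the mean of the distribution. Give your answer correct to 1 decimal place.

Values: 1, 2, 3, 4, 5, 6
Σfx = 17×1 + 13×2 + 19×3 + 24×4 + 9×5 + 25×6 = 391
n = Σf = 107
Mean = 391 / 107 = 3.6542

3.7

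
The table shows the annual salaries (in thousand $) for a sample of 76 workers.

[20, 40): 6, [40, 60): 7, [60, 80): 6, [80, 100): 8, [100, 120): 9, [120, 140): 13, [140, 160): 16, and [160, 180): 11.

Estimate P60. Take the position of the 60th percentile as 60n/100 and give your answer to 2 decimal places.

134.77

Cumulative frequencies: 6, 13, 19, 27, 36, 49, 65, 76
n = 76; position = 60n/100 = 45.6.
This falls in the class [120, 140): L = 120, F = 36, f = 13, h = 20.
60th percentile ≈ 120 + ((45.6 − 36) / 13) × 20 = 134.7692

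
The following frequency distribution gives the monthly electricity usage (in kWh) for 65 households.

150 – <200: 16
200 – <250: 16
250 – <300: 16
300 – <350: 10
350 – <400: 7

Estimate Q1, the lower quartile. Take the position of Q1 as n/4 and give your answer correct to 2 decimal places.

200.78

Cumulative frequencies: 16, 32, 48, 58, 65
n = 65; position = n/4 = 16.25.
This falls in the class 200 – <250: L = 200, F = 16, f = 16, h = 50.
Lower quartile ≈ 200 + ((16.25 − 16) / 16) × 50 = 200.7812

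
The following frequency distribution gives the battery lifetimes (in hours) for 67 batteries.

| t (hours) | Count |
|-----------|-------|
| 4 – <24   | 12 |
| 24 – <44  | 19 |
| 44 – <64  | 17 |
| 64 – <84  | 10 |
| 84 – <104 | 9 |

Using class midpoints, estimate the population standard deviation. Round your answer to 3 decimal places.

25.585

Midpoints: 14, 34, 54, 74, 94
n = 67, Σfm = 3318, mean = 49.5224
Σfm² = 208172
Σf(m − x̄)² = Σfm² − (Σfm)²/n = 208172 − 3318²/67 = 43856.7164
Population variance = 43856.7164 / 67 = 654.5779
Standard deviation = √654.5779 = 25.5847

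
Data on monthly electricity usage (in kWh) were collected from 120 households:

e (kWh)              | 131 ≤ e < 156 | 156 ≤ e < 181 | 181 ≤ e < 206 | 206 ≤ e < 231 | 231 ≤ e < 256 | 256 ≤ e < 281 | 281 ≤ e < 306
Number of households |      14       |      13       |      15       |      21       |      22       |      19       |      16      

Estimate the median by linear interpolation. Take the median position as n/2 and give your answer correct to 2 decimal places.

Cumulative frequencies: 14, 27, 42, 63, 85, 104, 120
n = 120; position = n/2 = 60.
This falls in the class 206 ≤ e < 231: L = 206, F = 42, f = 21, h = 25.
Median ≈ 206 + ((60 − 42) / 21) × 25 = 227.4286

227.43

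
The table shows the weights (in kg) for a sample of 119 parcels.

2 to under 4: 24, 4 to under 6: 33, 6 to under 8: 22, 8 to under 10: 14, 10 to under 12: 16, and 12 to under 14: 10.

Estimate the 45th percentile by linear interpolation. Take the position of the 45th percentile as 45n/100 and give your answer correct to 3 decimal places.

Cumulative frequencies: 24, 57, 79, 93, 109, 119
n = 119; position = 45n/100 = 53.55.
This falls in the class 4 to under 6: L = 4, F = 24, f = 33, h = 2.
45th percentile ≈ 4 + ((53.55 − 24) / 33) × 2 = 5.7909

5.791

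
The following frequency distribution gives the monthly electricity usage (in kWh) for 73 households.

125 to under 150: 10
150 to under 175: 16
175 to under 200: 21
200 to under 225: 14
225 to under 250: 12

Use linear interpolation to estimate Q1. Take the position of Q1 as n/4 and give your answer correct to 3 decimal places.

162.891

Cumulative frequencies: 10, 26, 47, 61, 73
n = 73; position = n/4 = 18.25.
This falls in the class 150 to under 175: L = 150, F = 10, f = 16, h = 25.
Lower quartile ≈ 150 + ((18.25 − 10) / 16) × 25 = 162.8906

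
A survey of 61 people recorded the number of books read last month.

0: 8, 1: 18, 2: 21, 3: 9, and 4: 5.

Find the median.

Cumulative frequencies: 8, 26, 47, 56, 61
n = 61, so the median is the value in position (n+1)/2 = 31.
Position 31 falls at value 2.

2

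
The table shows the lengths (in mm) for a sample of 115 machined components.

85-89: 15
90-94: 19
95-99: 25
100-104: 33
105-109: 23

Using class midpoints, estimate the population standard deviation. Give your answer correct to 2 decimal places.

Midpoints: 87, 92, 97, 102, 107
n = 115, Σfm = 11305, mean = 98.3043
Σfm² = 1116235
Σf(m − x̄)² = Σfm² − (Σfm)²/n = 1116235 − 11305²/115 = 4904.3478
Population variance = 4904.3478 / 115 = 42.6465
Standard deviation = √42.6465 = 6.5304

6.53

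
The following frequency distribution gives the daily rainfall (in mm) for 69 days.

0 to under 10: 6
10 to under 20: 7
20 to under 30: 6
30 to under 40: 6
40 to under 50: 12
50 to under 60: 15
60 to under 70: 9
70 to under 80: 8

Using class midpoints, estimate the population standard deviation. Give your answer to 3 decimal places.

21.247

Midpoints: 5, 15, 25, 35, 45, 55, 65, 75
n = 69, Σfm = 3045, mean = 44.1304
Σfm² = 165525
Σf(m − x̄)² = Σfm² − (Σfm)²/n = 165525 − 3045²/69 = 31147.8261
Population variance = 31147.8261 / 69 = 451.4178
Standard deviation = √451.4178 = 21.2466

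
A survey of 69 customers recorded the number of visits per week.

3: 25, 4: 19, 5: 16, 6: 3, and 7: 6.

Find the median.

Cumulative frequencies: 25, 44, 60, 63, 69
n = 69, so the median is the value in position (n+1)/2 = 35.
Position 35 falls at value 4.

4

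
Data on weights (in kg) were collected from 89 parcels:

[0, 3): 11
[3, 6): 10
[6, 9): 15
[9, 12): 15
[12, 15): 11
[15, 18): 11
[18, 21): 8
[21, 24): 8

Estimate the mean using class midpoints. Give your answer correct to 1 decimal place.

11.2

Midpoints: 1.5, 4.5, 7.5, 10.5, 13.5, 16.5, 19.5, 22.5
Σfm = 11×1.5 + 10×4.5 + 15×7.5 + 15×10.5 + 11×13.5 + 11×16.5 + 8×19.5 + 8×22.5 = 997.5
n = Σf = 89
Mean = 997.5 / 89 = 11.2079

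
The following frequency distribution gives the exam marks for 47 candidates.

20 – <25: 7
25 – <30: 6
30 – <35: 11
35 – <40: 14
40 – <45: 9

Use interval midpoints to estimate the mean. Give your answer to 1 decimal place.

Midpoints: 22.5, 27.5, 32.5, 37.5, 42.5
Σfm = 7×22.5 + 6×27.5 + 11×32.5 + 14×37.5 + 9×42.5 = 1587.5
n = Σf = 47
Mean = 1587.5 / 47 = 33.7766

33.8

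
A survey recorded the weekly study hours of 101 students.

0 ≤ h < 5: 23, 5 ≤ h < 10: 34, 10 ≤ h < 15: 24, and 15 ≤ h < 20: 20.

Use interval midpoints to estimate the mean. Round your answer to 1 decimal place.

9.5

Midpoints: 2.5, 7.5, 12.5, 17.5
Σfm = 23×2.5 + 34×7.5 + 24×12.5 + 20×17.5 = 962.5
n = Σf = 101
Mean = 962.5 / 101 = 9.5297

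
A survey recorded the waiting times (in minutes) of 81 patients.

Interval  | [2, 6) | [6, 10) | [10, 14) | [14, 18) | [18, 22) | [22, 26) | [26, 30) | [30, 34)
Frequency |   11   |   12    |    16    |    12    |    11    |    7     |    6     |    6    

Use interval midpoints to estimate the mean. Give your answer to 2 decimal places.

Midpoints: 4, 8, 12, 16, 20, 24, 28, 32
Σfm = 11×4 + 12×8 + 16×12 + 12×16 + 11×20 + 7×24 + 6×28 + 6×32 = 1272
n = Σf = 81
Mean = 1272 / 81 = 15.7037

15.70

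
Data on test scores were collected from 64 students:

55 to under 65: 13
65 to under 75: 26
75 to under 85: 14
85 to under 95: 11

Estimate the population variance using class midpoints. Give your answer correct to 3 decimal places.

Midpoints: 60, 70, 80, 90
n = 64, Σfm = 4710, mean = 73.5938
Σfm² = 352900
Σf(m − x̄)² = Σfm² − (Σfm)²/n = 352900 − 4710²/64 = 6273.4375
Population variance = 6273.4375 / 64 = 98.0225

98.022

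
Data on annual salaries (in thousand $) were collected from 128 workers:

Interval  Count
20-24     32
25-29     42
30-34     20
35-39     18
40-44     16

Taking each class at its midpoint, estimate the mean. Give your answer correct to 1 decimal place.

29.8

Midpoints: 22, 27, 32, 37, 42
Σfm = 32×22 + 42×27 + 20×32 + 18×37 + 16×42 = 3816
n = Σf = 128
Mean = 3816 / 128 = 29.8125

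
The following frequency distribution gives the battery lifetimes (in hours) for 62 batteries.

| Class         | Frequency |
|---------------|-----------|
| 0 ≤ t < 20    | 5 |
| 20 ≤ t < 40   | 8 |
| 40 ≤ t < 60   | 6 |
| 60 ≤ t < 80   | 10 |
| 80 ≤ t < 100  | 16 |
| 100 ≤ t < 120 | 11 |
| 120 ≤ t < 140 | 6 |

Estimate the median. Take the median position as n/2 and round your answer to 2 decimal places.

82.50

Cumulative frequencies: 5, 13, 19, 29, 45, 56, 62
n = 62; position = n/2 = 31.
This falls in the class 80 ≤ t < 100: L = 80, F = 29, f = 16, h = 20.
Median ≈ 80 + ((31 − 29) / 16) × 20 = 82.5000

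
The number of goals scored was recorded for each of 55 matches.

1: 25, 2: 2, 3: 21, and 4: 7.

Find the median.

3

Cumulative frequencies: 25, 27, 48, 55
n = 55, so the median is the value in position (n+1)/2 = 28.
Position 28 falls at value 3.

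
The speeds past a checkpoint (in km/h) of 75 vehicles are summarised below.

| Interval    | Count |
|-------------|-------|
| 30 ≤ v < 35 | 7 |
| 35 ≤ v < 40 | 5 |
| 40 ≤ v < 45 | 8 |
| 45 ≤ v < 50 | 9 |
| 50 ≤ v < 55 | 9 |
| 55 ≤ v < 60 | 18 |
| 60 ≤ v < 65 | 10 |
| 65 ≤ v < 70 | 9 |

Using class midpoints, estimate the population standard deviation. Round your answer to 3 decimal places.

Midpoints: 32.5, 37.5, 42.5, 47.5, 52.5, 57.5, 62.5, 67.5
n = 75, Σfm = 3922.5, mean = 52.3000
Σfm² = 213568.75
Σf(m − x̄)² = Σfm² − (Σfm)²/n = 213568.75 − 3922.5²/75 = 8422.0000
Population variance = 8422.0000 / 75 = 112.2933
Standard deviation = √112.2933 = 10.5969

10.597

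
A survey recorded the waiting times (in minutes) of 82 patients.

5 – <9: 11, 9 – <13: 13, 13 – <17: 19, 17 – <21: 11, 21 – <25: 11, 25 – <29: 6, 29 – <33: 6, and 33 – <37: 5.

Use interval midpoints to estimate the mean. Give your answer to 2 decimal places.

18.17

Midpoints: 7, 11, 15, 19, 23, 27, 31, 35
Σfm = 11×7 + 13×11 + 19×15 + 11×19 + 11×23 + 6×27 + 6×31 + 5×35 = 1490
n = Σf = 82
Mean = 1490 / 82 = 18.1707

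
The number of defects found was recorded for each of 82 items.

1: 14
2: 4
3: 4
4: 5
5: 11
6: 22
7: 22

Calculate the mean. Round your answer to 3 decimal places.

4.817

Values: 1, 2, 3, 4, 5, 6, 7
Σfx = 14×1 + 4×2 + 4×3 + 5×4 + 11×5 + 22×6 + 22×7 = 395
n = Σf = 82
Mean = 395 / 82 = 4.8171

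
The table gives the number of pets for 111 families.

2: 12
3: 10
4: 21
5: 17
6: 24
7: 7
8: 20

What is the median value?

Cumulative frequencies: 12, 22, 43, 60, 84, 91, 111
n = 111, so the median is the value in position (n+1)/2 = 56.
Position 56 falls at value 5.

5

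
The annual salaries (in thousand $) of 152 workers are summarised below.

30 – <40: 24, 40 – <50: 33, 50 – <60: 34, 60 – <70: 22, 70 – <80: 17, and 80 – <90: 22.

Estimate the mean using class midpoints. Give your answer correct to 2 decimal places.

Midpoints: 35, 45, 55, 65, 75, 85
Σfm = 24×35 + 33×45 + 34×55 + 22×65 + 17×75 + 22×85 = 8770
n = Σf = 152
Mean = 8770 / 152 = 57.6974

57.70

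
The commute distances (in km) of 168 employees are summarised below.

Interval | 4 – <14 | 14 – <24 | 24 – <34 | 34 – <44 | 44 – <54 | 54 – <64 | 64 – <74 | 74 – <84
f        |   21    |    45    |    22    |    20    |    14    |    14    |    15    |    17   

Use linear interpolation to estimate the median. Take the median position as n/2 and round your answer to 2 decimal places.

32.18

Cumulative frequencies: 21, 66, 88, 108, 122, 136, 151, 168
n = 168; position = n/2 = 84.
This falls in the class 24 – <34: L = 24, F = 66, f = 22, h = 10.
Median ≈ 24 + ((84 − 66) / 22) × 10 = 32.1818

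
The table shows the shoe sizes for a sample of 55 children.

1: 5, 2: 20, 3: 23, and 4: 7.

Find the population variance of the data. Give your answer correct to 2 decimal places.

0.68

Values: 1, 2, 3, 4
n = 55, Σfx = 142, mean = 2.5818
Σfx² = 404
Σf(x − x̄)² = Σfx² − (Σfx)²/n = 404 − 142²/55 = 37.3818
Population variance = 37.3818 / 55 = 0.6797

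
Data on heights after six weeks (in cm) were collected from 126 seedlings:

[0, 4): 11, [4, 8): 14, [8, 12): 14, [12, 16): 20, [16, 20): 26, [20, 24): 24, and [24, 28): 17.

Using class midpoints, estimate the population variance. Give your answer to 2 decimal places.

53.86

Midpoints: 2, 6, 10, 14, 18, 22, 26
n = 126, Σfm = 1964, mean = 15.5873
Σfm² = 37400
Σf(m − x̄)² = Σfm² − (Σfm)²/n = 37400 − 1964²/126 = 6786.5397
Population variance = 6786.5397 / 126 = 53.8614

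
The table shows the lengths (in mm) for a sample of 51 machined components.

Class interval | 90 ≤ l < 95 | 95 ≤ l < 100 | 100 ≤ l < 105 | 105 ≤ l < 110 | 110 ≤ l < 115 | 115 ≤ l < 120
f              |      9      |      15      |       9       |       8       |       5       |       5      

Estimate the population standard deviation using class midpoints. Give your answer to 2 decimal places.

Midpoints: 92.5, 97.5, 102.5, 107.5, 112.5, 117.5
n = 51, Σfm = 5227.5, mean = 102.5000
Σfm² = 538918.75
Σf(m − x̄)² = Σfm² − (Σfm)²/n = 538918.75 − 5227.5²/51 = 3100.0000
Population variance = 3100.0000 / 51 = 60.7843
Standard deviation = √60.7843 = 7.7964

7.80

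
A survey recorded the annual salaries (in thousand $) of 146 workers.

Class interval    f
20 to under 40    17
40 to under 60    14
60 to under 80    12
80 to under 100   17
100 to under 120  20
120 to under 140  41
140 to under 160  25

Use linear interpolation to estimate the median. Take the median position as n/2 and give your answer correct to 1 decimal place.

113.0

Cumulative frequencies: 17, 31, 43, 60, 80, 121, 146
n = 146; position = n/2 = 73.
This falls in the class 100 to under 120: L = 100, F = 60, f = 20, h = 20.
Median ≈ 100 + ((73 − 60) / 20) × 20 = 113.0000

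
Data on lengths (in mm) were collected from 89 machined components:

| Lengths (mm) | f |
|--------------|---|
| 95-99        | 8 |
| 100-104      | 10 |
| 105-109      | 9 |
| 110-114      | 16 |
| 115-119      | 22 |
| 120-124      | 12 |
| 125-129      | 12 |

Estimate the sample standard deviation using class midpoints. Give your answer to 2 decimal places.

Midpoints: 97, 102, 107, 112, 117, 122, 127
n = 89, Σfm = 10113, mean = 113.6292
Σfm² = 1156371
Σf(m − x̄)² = Σfm² − (Σfm)²/n = 1156371 − 10113²/89 = 7238.7640
Sample variance = 7238.7640 / 88 = 82.2587
Standard deviation = √82.2587 = 9.0697

9.07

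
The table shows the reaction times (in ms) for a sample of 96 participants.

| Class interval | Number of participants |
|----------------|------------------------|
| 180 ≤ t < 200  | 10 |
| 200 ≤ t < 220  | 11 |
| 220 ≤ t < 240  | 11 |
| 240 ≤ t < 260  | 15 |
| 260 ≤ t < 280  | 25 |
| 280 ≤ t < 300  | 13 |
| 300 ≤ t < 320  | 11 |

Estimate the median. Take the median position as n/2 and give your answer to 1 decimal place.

260.8

Cumulative frequencies: 10, 21, 32, 47, 72, 85, 96
n = 96; position = n/2 = 48.
This falls in the class 260 ≤ t < 280: L = 260, F = 47, f = 25, h = 20.
Median ≈ 260 + ((48 − 47) / 25) × 20 = 260.8000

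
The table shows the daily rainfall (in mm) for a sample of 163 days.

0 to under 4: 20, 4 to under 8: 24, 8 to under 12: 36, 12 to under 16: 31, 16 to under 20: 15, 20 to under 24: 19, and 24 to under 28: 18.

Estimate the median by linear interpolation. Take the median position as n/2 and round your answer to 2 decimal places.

12.19

Cumulative frequencies: 20, 44, 80, 111, 126, 145, 163
n = 163; position = n/2 = 81.5.
This falls in the class 12 to under 16: L = 12, F = 80, f = 31, h = 4.
Median ≈ 12 + ((81.5 − 80) / 31) × 4 = 12.1935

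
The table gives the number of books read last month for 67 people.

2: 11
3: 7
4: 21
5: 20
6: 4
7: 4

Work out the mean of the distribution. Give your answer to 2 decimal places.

Values: 2, 3, 4, 5, 6, 7
Σfx = 11×2 + 7×3 + 21×4 + 20×5 + 4×6 + 4×7 = 279
n = Σf = 67
Mean = 279 / 67 = 4.1642

4.16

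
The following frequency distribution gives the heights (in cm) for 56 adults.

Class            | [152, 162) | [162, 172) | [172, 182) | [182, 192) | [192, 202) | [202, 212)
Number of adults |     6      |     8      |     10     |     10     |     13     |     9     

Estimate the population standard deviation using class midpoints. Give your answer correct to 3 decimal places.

Midpoints: 157, 167, 177, 187, 197, 207
n = 56, Σfm = 10342, mean = 184.6786
Σfm² = 1924144
Σf(m − x̄)² = Σfm² − (Σfm)²/n = 1924144 − 10342²/56 = 14198.2143
Population variance = 14198.2143 / 56 = 253.5395
Standard deviation = √253.5395 = 15.9229

15.923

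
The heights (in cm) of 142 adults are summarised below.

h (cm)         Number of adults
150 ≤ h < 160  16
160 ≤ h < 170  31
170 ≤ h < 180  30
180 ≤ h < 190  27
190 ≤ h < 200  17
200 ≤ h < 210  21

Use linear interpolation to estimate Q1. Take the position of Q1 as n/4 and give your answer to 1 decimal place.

166.3

Cumulative frequencies: 16, 47, 77, 104, 121, 142
n = 142; position = n/4 = 35.5.
This falls in the class 160 ≤ h < 170: L = 160, F = 16, f = 31, h = 10.
Lower quartile ≈ 160 + ((35.5 − 16) / 31) × 10 = 166.2903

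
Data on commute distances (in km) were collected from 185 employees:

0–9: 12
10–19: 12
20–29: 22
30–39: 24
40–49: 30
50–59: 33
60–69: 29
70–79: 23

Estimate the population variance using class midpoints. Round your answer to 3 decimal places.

414.948

Midpoints: 4.5, 14.5, 24.5, 34.5, 44.5, 54.5, 64.5, 74.5
n = 185, Σfm = 8312.5, mean = 44.9324
Σfm² = 450266.25
Σf(m − x̄)² = Σfm² − (Σfm)²/n = 450266.25 − 8312.5²/185 = 76765.4054
Population variance = 76765.4054 / 185 = 414.9481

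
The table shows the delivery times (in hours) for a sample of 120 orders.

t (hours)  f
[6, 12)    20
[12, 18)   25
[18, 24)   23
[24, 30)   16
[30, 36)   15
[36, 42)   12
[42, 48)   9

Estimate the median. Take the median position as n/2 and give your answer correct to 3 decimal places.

21.913

Cumulative frequencies: 20, 45, 68, 84, 99, 111, 120
n = 120; position = n/2 = 60.
This falls in the class [18, 24): L = 18, F = 45, f = 23, h = 6.
Median ≈ 18 + ((60 − 45) / 23) × 6 = 21.9130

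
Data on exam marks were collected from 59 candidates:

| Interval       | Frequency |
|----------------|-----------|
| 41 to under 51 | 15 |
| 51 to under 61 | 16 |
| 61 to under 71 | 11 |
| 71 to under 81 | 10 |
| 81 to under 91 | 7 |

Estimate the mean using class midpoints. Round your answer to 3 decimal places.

Midpoints: 46, 56, 66, 76, 86
Σfm = 15×46 + 16×56 + 11×66 + 10×76 + 7×86 = 3674
n = Σf = 59
Mean = 3674 / 59 = 62.2712

62.271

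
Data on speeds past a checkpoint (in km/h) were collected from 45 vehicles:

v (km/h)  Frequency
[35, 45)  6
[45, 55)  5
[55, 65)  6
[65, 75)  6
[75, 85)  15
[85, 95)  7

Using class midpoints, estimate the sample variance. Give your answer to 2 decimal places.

278.28

Midpoints: 40, 50, 60, 70, 80, 90
n = 45, Σfm = 3100, mean = 68.8889
Σfm² = 225800
Σf(m − x̄)² = Σfm² − (Σfm)²/n = 225800 − 3100²/45 = 12244.4444
Sample variance = 12244.4444 / 44 = 278.2828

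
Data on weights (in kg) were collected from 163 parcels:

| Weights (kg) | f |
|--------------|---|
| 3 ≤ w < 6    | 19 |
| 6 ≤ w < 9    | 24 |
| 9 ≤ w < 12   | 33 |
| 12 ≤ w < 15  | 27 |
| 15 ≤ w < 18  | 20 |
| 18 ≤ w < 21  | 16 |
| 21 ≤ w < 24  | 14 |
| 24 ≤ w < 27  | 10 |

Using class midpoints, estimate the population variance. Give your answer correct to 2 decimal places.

36.99

Midpoints: 4.5, 7.5, 10.5, 13.5, 16.5, 19.5, 22.5, 25.5
n = 163, Σfm = 2188.5, mean = 13.4264
Σfm² = 35412.75
Σf(m − x̄)² = Σfm² − (Σfm)²/n = 35412.75 − 2188.5²/163 = 6029.1166
Population variance = 6029.1166 / 163 = 36.9884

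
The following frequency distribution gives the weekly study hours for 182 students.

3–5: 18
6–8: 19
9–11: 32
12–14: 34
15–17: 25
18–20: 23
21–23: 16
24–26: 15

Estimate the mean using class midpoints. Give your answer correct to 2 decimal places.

13.91

Midpoints: 4, 7, 10, 13, 16, 19, 22, 25
Σfm = 18×4 + 19×7 + 32×10 + 34×13 + 25×16 + 23×19 + 16×22 + 15×25 = 2531
n = Σf = 182
Mean = 2531 / 182 = 13.9066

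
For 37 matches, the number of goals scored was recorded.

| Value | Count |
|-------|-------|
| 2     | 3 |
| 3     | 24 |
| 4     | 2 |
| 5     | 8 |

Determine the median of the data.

3

Cumulative frequencies: 3, 27, 29, 37
n = 37, so the median is the value in position (n+1)/2 = 19.
Position 19 falls at value 3.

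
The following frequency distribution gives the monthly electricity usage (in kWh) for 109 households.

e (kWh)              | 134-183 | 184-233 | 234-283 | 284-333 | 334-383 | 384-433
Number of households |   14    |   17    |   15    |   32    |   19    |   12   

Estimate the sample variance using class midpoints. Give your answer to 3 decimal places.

5899.592

Midpoints: 158.5, 208.5, 258.5, 308.5, 358.5, 408.5
n = 109, Σfm = 31226.5, mean = 286.4817
Σfm² = 9582975.25
Σf(m − x̄)² = Σfm² − (Σfm)²/n = 9582975.25 − 31226.5²/109 = 637155.9633
Sample variance = 637155.9633 / 108 = 5899.5923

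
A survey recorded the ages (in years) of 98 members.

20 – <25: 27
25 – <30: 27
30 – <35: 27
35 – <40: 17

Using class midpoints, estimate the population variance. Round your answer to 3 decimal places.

Midpoints: 22.5, 27.5, 32.5, 37.5
n = 98, Σfm = 2865, mean = 29.2347
Σfm² = 86512.5
Σf(m − x̄)² = Σfm² − (Σfm)²/n = 86512.5 − 2865²/98 = 2755.1020
Population variance = 2755.1020 / 98 = 28.1133

28.113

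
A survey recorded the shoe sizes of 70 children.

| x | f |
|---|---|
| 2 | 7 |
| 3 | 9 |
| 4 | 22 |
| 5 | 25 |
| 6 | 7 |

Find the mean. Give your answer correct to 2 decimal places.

Values: 2, 3, 4, 5, 6
Σfx = 7×2 + 9×3 + 22×4 + 25×5 + 7×6 = 296
n = Σf = 70
Mean = 296 / 70 = 4.2286

4.23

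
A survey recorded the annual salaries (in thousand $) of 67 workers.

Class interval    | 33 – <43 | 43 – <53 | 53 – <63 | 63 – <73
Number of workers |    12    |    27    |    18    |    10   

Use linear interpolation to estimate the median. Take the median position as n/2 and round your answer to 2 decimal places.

Cumulative frequencies: 12, 39, 57, 67
n = 67; position = n/2 = 33.5.
This falls in the class 43 – <53: L = 43, F = 12, f = 27, h = 10.
Median ≈ 43 + ((33.5 − 12) / 27) × 10 = 50.9630

50.96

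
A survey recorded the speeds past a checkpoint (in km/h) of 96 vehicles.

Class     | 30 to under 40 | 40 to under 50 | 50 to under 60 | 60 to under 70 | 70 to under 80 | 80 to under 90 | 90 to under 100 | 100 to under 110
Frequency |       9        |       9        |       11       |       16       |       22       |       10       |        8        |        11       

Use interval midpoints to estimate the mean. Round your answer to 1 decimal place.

70.6

Midpoints: 35, 45, 55, 65, 75, 85, 95, 105
Σfm = 9×35 + 9×45 + 11×55 + 16×65 + 22×75 + 10×85 + 8×95 + 11×105 = 6780
n = Σf = 96
Mean = 6780 / 96 = 70.6250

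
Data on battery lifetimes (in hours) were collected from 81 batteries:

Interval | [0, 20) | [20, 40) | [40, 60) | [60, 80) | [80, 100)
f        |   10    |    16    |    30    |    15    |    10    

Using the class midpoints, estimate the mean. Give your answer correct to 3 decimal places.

Midpoints: 10, 30, 50, 70, 90
Σfm = 10×10 + 16×30 + 30×50 + 15×70 + 10×90 = 4030
n = Σf = 81
Mean = 4030 / 81 = 49.7531

49.753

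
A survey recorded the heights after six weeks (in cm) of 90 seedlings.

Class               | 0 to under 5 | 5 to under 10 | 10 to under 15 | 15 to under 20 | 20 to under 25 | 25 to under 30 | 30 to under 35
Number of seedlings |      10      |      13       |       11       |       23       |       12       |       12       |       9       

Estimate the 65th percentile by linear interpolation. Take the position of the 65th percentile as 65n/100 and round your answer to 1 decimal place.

20.6

Cumulative frequencies: 10, 23, 34, 57, 69, 81, 90
n = 90; position = 65n/100 = 58.5.
This falls in the class 20 to under 25: L = 20, F = 57, f = 12, h = 5.
65th percentile ≈ 20 + ((58.5 − 57) / 12) × 5 = 20.6250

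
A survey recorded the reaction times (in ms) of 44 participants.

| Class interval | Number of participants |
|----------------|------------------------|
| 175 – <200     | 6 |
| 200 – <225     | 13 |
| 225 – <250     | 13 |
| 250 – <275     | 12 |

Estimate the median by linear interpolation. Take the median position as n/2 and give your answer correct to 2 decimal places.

Cumulative frequencies: 6, 19, 32, 44
n = 44; position = n/2 = 22.
This falls in the class 225 – <250: L = 225, F = 19, f = 13, h = 25.
Median ≈ 225 + ((22 − 19) / 13) × 25 = 230.7692

230.77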